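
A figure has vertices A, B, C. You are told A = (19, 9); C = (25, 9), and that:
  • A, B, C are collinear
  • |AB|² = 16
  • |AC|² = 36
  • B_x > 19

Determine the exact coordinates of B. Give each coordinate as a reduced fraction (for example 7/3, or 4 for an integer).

B = (23, 9)

1. B_x = 23  [[A, B, C are collinear ⇒ -6y+54=0] ∩ [|B−(19, 9)|²=16]]
2. B_y = 9  [[A, B, C are collinear ⇒ -6y+54=0] ∩ [|B−(19, 9)|²=16]]
   so B = (23, 9)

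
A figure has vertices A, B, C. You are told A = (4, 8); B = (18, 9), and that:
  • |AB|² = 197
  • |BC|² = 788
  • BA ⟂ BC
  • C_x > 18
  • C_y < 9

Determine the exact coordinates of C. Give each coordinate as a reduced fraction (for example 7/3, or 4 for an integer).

1. C_x = 20  [[BA ⟂ BC ⇒ -14x-1y+261=0] ∩ [|C−(18, 9)|²=788]]
2. C_y = -19  [[BA ⟂ BC ⇒ -14x-1y+261=0] ∩ [|C−(18, 9)|²=788]]
   so C = (20, -19)

C = (20, -19)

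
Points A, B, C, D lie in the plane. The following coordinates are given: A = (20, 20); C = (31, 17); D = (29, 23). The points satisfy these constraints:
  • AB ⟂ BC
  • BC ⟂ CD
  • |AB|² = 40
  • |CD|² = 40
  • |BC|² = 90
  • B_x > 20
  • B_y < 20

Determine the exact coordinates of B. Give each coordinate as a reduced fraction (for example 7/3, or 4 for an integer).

1. B_x = 22  [[BC ⟂ CD ⇒ 2x-6y+40=0] ∩ [|B−(20, 20)|²=40]]
2. B_y = 14  [[BC ⟂ CD ⇒ 2x-6y+40=0] ∩ [|B−(20, 20)|²=40]]
   so B = (22, 14)

B = (22, 14)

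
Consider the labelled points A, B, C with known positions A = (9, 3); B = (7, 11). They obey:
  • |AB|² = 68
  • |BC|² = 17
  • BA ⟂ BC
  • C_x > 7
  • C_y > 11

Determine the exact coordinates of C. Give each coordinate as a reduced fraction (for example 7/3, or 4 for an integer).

1. C_x = 11  [[BA ⟂ BC ⇒ 2x-8y+74=0] ∩ [|C−(7, 11)|²=17]]
2. C_y = 12  [[BA ⟂ BC ⇒ 2x-8y+74=0] ∩ [|C−(7, 11)|²=17]]
   so C = (11, 12)

C = (11, 12)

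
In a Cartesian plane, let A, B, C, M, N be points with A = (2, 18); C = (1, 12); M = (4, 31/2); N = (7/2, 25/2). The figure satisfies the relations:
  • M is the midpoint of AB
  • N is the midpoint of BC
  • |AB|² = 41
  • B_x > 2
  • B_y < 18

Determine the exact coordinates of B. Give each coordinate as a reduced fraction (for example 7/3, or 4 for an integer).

1. B_x = 6  [B = 2·M−A = 2·(4, 31/2)−(2, 18)]
2. B_y = 13  [B = 2·M−A = 2·(4, 31/2)−(2, 18)]
   so B = (6, 13)

B = (6, 13)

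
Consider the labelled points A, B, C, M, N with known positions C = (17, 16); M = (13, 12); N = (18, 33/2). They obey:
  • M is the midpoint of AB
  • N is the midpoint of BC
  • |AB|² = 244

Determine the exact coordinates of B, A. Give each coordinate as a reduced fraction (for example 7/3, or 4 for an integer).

B = (19, 17)
A = (7, 7)

1. B_x = 19  [B = 2·N−C = 2·(18, 33/2)−(17, 16)]
2. B_y = 17  [B = 2·N−C = 2·(18, 33/2)−(17, 16)]
   so B = (19, 17)
3. A_x = 7  [A = 2·M−B = 2·(13, 12)−(19, 17)]
4. A_y = 7  [A = 2·M−B = 2·(13, 12)−(19, 17)]
   so A = (7, 7)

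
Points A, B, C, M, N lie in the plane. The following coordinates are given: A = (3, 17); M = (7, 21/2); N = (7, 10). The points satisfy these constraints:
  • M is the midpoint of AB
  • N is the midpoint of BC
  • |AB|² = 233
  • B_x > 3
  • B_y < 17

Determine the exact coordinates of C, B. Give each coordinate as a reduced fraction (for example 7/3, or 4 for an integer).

C = (3, 16)
B = (11, 4)

1. B_x = 11  [B = 2·M−A = 2·(7, 21/2)−(3, 17)]
2. B_y = 4  [B = 2·M−A = 2·(7, 21/2)−(3, 17)]
   so B = (11, 4)
3. C_x = 3  [C = 2·N−B = 2·(7, 10)−(11, 4)]
4. C_y = 16  [C = 2·N−B = 2·(7, 10)−(11, 4)]
   so C = (3, 16)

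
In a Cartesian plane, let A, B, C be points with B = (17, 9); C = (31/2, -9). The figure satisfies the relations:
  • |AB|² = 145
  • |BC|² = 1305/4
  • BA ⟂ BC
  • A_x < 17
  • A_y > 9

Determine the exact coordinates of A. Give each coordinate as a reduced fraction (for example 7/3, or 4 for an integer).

A = (5, 10)

1. A_x = 5  [[BA ⟂ BC ⇒ -3/2x-18y+375/2=0] ∩ [|A−(17, 9)|²=145]]
2. A_y = 10  [[BA ⟂ BC ⇒ -3/2x-18y+375/2=0] ∩ [|A−(17, 9)|²=145]]
   so A = (5, 10)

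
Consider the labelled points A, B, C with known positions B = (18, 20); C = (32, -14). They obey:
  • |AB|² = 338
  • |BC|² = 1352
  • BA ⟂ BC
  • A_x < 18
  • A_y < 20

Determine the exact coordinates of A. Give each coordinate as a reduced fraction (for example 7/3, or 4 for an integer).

A = (1, 13)

1. A_x = 1  [[BA ⟂ BC ⇒ 14x-34y+428=0] ∩ [|A−(18, 20)|²=338]]
2. A_y = 13  [[BA ⟂ BC ⇒ 14x-34y+428=0] ∩ [|A−(18, 20)|²=338]]
   so A = (1, 13)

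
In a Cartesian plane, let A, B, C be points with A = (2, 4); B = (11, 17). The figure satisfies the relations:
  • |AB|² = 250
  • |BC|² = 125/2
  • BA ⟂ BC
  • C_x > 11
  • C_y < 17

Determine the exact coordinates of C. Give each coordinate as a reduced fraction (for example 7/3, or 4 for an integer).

C = (35/2, 25/2)

1. C_x = 35/2  [[BA ⟂ BC ⇒ -9x-13y+320=0] ∩ [|C−(11, 17)|²=125/2]]
2. C_y = 25/2  [[BA ⟂ BC ⇒ -9x-13y+320=0] ∩ [|C−(11, 17)|²=125/2]]
   so C = (35/2, 25/2)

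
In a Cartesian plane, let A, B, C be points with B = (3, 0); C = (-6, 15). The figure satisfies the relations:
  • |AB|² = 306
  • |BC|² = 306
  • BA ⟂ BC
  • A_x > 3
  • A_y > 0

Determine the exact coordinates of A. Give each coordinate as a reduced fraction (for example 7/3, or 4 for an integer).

A = (18, 9)

1. A_x = 18  [[BA ⟂ BC ⇒ -9x+15y+27=0] ∩ [|A−(3, 0)|²=306]]
2. A_y = 9  [[BA ⟂ BC ⇒ -9x+15y+27=0] ∩ [|A−(3, 0)|²=306]]
   so A = (18, 9)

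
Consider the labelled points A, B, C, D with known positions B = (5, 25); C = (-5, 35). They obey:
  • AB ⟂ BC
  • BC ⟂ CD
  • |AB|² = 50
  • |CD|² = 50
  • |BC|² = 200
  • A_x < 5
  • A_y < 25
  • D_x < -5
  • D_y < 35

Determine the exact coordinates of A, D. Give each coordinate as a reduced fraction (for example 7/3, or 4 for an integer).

A = (0, 20)
D = (-10, 30)

1. A_x = 0  [[AB ⟂ BC ⇒ 10x-10y+200=0] ∩ [|A−(5, 25)|²=50]]
2. A_y = 20  [[AB ⟂ BC ⇒ 10x-10y+200=0] ∩ [|A−(5, 25)|²=50]]
   so A = (0, 20)
3. D_x = -10  [[BC ⟂ CD ⇒ -10x+10y-400=0] ∩ [|D−(-5, 35)|²=50]]
4. D_y = 30  [[BC ⟂ CD ⇒ -10x+10y-400=0] ∩ [|D−(-5, 35)|²=50]]
   so D = (-10, 30)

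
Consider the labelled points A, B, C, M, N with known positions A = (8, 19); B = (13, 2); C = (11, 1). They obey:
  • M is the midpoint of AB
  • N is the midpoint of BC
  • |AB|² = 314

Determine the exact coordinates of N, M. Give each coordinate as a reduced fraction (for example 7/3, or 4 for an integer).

1. M_x = 21/2  [2·M = A+B = (8, 19)+(13, 2)]
2. M_y = 21/2  [2·M = A+B = (8, 19)+(13, 2)]
   so M = (21/2, 21/2)
3. N_x = 12  [2·N = B+C = (13, 2)+(11, 1)]
4. N_y = 3/2  [2·N = B+C = (13, 2)+(11, 1)]
   so N = (12, 3/2)

N = (12, 3/2)
M = (21/2, 21/2)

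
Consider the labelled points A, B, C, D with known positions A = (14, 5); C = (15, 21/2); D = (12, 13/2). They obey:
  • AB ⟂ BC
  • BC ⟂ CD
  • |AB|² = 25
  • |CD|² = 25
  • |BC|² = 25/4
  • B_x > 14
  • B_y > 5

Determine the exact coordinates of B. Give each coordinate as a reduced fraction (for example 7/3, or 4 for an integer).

B = (17, 9)

1. B_x = 17  [[BC ⟂ CD ⇒ 3x+4y-87=0] ∩ [|B−(14, 5)|²=25]]
2. B_y = 9  [[BC ⟂ CD ⇒ 3x+4y-87=0] ∩ [|B−(14, 5)|²=25]]
   so B = (17, 9)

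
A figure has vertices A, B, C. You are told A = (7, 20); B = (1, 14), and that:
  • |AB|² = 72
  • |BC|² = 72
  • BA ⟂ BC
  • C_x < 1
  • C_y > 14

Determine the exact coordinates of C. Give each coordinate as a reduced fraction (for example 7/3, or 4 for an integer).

1. C_x = -5  [[BA ⟂ BC ⇒ 6x+6y-90=0] ∩ [|C−(1, 14)|²=72]]
2. C_y = 20  [[BA ⟂ BC ⇒ 6x+6y-90=0] ∩ [|C−(1, 14)|²=72]]
   so C = (-5, 20)

C = (-5, 20)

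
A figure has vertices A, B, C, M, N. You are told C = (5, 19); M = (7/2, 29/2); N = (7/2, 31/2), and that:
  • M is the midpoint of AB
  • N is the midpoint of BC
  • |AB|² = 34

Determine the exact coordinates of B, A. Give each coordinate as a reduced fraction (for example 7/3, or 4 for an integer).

B = (2, 12)
A = (5, 17)

1. B_x = 2  [B = 2·N−C = 2·(7/2, 31/2)−(5, 19)]
2. B_y = 12  [B = 2·N−C = 2·(7/2, 31/2)−(5, 19)]
   so B = (2, 12)
3. A_x = 5  [A = 2·M−B = 2·(7/2, 29/2)−(2, 12)]
4. A_y = 17  [A = 2·M−B = 2·(7/2, 29/2)−(2, 12)]
   so A = (5, 17)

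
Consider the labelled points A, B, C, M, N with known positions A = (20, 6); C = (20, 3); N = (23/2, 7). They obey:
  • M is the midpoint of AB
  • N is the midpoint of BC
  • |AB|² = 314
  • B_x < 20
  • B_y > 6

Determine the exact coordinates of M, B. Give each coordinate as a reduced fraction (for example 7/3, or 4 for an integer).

M = (23/2, 17/2)
B = (3, 11)

1. B_x = 3  [B = 2·N−C = 2·(23/2, 7)−(20, 3)]
2. B_y = 11  [B = 2·N−C = 2·(23/2, 7)−(20, 3)]
   so B = (3, 11)
3. M_x = 23/2  [2·M = A+B = (20, 6)+(3, 11)]
4. M_y = 17/2  [2·M = A+B = (20, 6)+(3, 11)]
   so M = (23/2, 17/2)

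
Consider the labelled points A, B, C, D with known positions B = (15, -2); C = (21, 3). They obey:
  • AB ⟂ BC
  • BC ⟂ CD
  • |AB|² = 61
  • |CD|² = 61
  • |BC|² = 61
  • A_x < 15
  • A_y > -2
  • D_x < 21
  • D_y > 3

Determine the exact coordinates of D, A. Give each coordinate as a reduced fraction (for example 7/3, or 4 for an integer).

1. D_x = 16  [[BC ⟂ CD ⇒ 6x+5y-141=0] ∩ [|D−(21, 3)|²=61]]
2. D_y = 9  [[BC ⟂ CD ⇒ 6x+5y-141=0] ∩ [|D−(21, 3)|²=61]]
   so D = (16, 9)
3. A_x = 10  [[AB ⟂ BC ⇒ -6x-5y+80=0] ∩ [|A−(15, -2)|²=61]]
4. A_y = 4  [[AB ⟂ BC ⇒ -6x-5y+80=0] ∩ [|A−(15, -2)|²=61]]
   so A = (10, 4)

D = (16, 9)
A = (10, 4)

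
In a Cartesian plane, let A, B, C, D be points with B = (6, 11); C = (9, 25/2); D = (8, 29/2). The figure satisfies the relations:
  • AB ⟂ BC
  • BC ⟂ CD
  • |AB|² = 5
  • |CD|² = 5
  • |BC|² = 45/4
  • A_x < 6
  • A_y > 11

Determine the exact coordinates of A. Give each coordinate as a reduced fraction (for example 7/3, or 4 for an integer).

1. A_x = 5  [[AB ⟂ BC ⇒ -3x-3/2y+69/2=0] ∩ [|A−(6, 11)|²=5]]
2. A_y = 13  [[AB ⟂ BC ⇒ -3x-3/2y+69/2=0] ∩ [|A−(6, 11)|²=5]]
   so A = (5, 13)

A = (5, 13)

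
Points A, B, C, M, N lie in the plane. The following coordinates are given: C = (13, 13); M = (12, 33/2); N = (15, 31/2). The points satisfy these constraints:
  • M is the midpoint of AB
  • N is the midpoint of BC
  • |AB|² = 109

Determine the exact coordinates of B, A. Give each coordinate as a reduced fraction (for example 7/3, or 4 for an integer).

B = (17, 18)
A = (7, 15)

1. B_x = 17  [B = 2·N−C = 2·(15, 31/2)−(13, 13)]
2. B_y = 18  [B = 2·N−C = 2·(15, 31/2)−(13, 13)]
   so B = (17, 18)
3. A_x = 7  [A = 2·M−B = 2·(12, 33/2)−(17, 18)]
4. A_y = 15  [A = 2·M−B = 2·(12, 33/2)−(17, 18)]
   so A = (7, 15)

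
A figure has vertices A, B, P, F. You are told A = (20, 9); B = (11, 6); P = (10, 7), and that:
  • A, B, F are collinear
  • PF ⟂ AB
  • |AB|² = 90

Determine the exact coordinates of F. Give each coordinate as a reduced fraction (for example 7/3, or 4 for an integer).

F = (52/5, 29/5)

1. F_x = 52/5  [[A, B, F are collinear ⇒ 3x-9y+21=0] ∩ [PF ⟂ AB ⇒ -9x-3y+111=0]]
2. F_y = 29/5  [[A, B, F are collinear ⇒ 3x-9y+21=0] ∩ [PF ⟂ AB ⇒ -9x-3y+111=0]]
   so F = (52/5, 29/5)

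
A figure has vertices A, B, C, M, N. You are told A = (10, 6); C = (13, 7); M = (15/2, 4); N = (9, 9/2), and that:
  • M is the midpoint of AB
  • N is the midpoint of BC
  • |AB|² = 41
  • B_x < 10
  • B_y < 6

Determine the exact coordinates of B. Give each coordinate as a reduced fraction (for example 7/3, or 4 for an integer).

B = (5, 2)

1. B_x = 5  [B = 2·M−A = 2·(15/2, 4)−(10, 6)]
2. B_y = 2  [B = 2·M−A = 2·(15/2, 4)−(10, 6)]
   so B = (5, 2)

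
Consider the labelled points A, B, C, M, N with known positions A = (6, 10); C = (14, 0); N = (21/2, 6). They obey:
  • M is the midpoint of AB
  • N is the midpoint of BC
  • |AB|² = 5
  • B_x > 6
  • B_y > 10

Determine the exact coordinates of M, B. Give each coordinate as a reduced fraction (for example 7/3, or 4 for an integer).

1. B_x = 7  [B = 2·N−C = 2·(21/2, 6)−(14, 0)]
2. B_y = 12  [B = 2·N−C = 2·(21/2, 6)−(14, 0)]
   so B = (7, 12)
3. M_x = 13/2  [2·M = A+B = (6, 10)+(7, 12)]
4. M_y = 11  [2·M = A+B = (6, 10)+(7, 12)]
   so M = (13/2, 11)

M = (13/2, 11)
B = (7, 12)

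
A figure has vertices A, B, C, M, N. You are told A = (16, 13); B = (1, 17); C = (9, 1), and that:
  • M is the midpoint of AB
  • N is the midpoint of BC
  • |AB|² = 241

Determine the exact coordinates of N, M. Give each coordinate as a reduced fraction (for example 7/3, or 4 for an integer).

1. M_x = 17/2  [2·M = A+B = (16, 13)+(1, 17)]
2. M_y = 15  [2·M = A+B = (16, 13)+(1, 17)]
   so M = (17/2, 15)
3. N_x = 5  [2·N = B+C = (1, 17)+(9, 1)]
4. N_y = 9  [2·N = B+C = (1, 17)+(9, 1)]
   so N = (5, 9)

N = (5, 9)
M = (17/2, 15)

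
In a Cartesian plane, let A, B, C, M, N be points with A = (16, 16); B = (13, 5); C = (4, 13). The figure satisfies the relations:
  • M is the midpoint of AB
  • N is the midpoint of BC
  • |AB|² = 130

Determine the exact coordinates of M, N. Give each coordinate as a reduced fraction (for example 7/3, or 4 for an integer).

1. M_x = 29/2  [2·M = A+B = (16, 16)+(13, 5)]
2. M_y = 21/2  [2·M = A+B = (16, 16)+(13, 5)]
   so M = (29/2, 21/2)
3. N_x = 17/2  [2·N = B+C = (13, 5)+(4, 13)]
4. N_y = 9  [2·N = B+C = (13, 5)+(4, 13)]
   so N = (17/2, 9)

M = (29/2, 21/2)
N = (17/2, 9)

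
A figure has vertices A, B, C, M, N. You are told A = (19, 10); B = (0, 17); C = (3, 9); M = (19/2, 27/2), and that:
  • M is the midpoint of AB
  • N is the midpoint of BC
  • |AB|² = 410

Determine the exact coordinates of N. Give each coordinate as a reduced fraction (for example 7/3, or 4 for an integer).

1. N_x = 3/2  [2·N = B+C = (0, 17)+(3, 9)]
2. N_y = 13  [2·N = B+C = (0, 17)+(3, 9)]
   so N = (3/2, 13)

N = (3/2, 13)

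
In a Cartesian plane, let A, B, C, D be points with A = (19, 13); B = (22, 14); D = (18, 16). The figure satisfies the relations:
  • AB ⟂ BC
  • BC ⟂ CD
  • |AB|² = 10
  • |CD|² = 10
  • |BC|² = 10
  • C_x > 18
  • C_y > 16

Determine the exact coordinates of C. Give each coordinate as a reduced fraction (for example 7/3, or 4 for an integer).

1. C_x = 21  [[AB ⟂ BC ⇒ 3x+1y-80=0] ∩ [|C−(18, 16)|²=10]]
2. C_y = 17  [[AB ⟂ BC ⇒ 3x+1y-80=0] ∩ [|C−(18, 16)|²=10]]
   so C = (21, 17)

C = (21, 17)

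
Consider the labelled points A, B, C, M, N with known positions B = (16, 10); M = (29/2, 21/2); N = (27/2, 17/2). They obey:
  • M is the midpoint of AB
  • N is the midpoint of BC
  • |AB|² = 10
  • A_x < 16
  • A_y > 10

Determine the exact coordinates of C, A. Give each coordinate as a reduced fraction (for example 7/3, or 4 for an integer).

1. A_x = 13  [A = 2·M−B = 2·(29/2, 21/2)−(16, 10)]
2. A_y = 11  [A = 2·M−B = 2·(29/2, 21/2)−(16, 10)]
   so A = (13, 11)
3. C_x = 11  [C = 2·N−B = 2·(27/2, 17/2)−(16, 10)]
4. C_y = 7  [C = 2·N−B = 2·(27/2, 17/2)−(16, 10)]
   so C = (11, 7)

C = (11, 7)
A = (13, 11)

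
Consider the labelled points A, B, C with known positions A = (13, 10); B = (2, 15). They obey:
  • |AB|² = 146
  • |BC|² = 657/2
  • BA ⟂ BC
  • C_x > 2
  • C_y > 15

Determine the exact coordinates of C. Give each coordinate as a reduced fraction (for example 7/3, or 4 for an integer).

1. C_x = 19/2  [[BA ⟂ BC ⇒ 11x-5y+53=0] ∩ [|C−(2, 15)|²=657/2]]
2. C_y = 63/2  [[BA ⟂ BC ⇒ 11x-5y+53=0] ∩ [|C−(2, 15)|²=657/2]]
   so C = (19/2, 63/2)

C = (19/2, 63/2)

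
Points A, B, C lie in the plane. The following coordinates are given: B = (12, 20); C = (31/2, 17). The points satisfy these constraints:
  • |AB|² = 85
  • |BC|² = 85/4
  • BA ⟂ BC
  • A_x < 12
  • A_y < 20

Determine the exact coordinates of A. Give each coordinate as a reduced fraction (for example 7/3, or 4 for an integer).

1. A_x = 6  [[BA ⟂ BC ⇒ 7/2x-3y+18=0] ∩ [|A−(12, 20)|²=85]]
2. A_y = 13  [[BA ⟂ BC ⇒ 7/2x-3y+18=0] ∩ [|A−(12, 20)|²=85]]
   so A = (6, 13)

A = (6, 13)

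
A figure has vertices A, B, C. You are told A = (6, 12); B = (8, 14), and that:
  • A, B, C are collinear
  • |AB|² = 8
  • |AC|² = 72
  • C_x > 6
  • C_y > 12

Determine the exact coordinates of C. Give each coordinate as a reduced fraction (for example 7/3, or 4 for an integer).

C = (12, 18)

1. C_x = 12  [[A, B, C are collinear ⇒ -2x+2y-12=0] ∩ [|C−(6, 12)|²=72]]
2. C_y = 18  [[A, B, C are collinear ⇒ -2x+2y-12=0] ∩ [|C−(6, 12)|²=72]]
   so C = (12, 18)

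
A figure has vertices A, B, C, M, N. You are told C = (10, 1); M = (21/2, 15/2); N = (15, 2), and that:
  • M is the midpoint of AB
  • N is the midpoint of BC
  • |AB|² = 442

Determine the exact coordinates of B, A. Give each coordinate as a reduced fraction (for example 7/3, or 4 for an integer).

1. B_x = 20  [B = 2·N−C = 2·(15, 2)−(10, 1)]
2. B_y = 3  [B = 2·N−C = 2·(15, 2)−(10, 1)]
   so B = (20, 3)
3. A_x = 1  [A = 2·M−B = 2·(21/2, 15/2)−(20, 3)]
4. A_y = 12  [A = 2·M−B = 2·(21/2, 15/2)−(20, 3)]
   so A = (1, 12)

B = (20, 3)
A = (1, 12)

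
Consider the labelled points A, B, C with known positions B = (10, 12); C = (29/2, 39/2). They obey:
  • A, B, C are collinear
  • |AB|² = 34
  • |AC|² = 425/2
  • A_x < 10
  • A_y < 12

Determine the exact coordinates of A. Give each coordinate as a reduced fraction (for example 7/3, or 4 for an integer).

A = (7, 7)

1. A_x = 7  [[A, B, C are collinear ⇒ -15/2x+9/2y+21=0] ∩ [|A−(10, 12)|²=34]]
2. A_y = 7  [[A, B, C are collinear ⇒ -15/2x+9/2y+21=0] ∩ [|A−(10, 12)|²=34]]
   so A = (7, 7)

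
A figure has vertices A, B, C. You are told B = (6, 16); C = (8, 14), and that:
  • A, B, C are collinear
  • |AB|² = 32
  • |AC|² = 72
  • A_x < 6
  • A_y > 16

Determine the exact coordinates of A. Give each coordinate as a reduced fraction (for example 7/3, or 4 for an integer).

1. A_x = 2  [[A, B, C are collinear ⇒ 2x+2y-44=0] ∩ [|A−(6, 16)|²=32]]
2. A_y = 20  [[A, B, C are collinear ⇒ 2x+2y-44=0] ∩ [|A−(6, 16)|²=32]]
   so A = (2, 20)

A = (2, 20)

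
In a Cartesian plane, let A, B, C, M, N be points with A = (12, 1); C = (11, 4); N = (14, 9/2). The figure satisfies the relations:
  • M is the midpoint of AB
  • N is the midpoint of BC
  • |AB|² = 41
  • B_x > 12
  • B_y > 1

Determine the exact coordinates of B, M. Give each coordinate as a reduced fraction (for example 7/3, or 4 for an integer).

B = (17, 5)
M = (29/2, 3)

1. B_x = 17  [B = 2·N−C = 2·(14, 9/2)−(11, 4)]
2. B_y = 5  [B = 2·N−C = 2·(14, 9/2)−(11, 4)]
   so B = (17, 5)
3. M_x = 29/2  [2·M = A+B = (12, 1)+(17, 5)]
4. M_y = 3  [2·M = A+B = (12, 1)+(17, 5)]
   so M = (29/2, 3)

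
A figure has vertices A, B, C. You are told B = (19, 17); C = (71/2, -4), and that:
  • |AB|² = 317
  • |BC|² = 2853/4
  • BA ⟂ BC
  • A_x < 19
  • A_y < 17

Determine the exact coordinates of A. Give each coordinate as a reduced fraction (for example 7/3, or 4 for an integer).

1. A_x = 5  [[BA ⟂ BC ⇒ 33/2x-21y+87/2=0] ∩ [|A−(19, 17)|²=317]]
2. A_y = 6  [[BA ⟂ BC ⇒ 33/2x-21y+87/2=0] ∩ [|A−(19, 17)|²=317]]
   so A = (5, 6)

A = (5, 6)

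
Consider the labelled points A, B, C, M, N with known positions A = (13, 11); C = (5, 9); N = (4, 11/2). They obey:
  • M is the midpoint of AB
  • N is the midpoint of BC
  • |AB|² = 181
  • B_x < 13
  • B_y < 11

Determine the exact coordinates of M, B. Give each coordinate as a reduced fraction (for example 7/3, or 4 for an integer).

M = (8, 13/2)
B = (3, 2)

1. B_x = 3  [B = 2·N−C = 2·(4, 11/2)−(5, 9)]
2. B_y = 2  [B = 2·N−C = 2·(4, 11/2)−(5, 9)]
   so B = (3, 2)
3. M_x = 8  [2·M = A+B = (13, 11)+(3, 2)]
4. M_y = 13/2  [2·M = A+B = (13, 11)+(3, 2)]
   so M = (8, 13/2)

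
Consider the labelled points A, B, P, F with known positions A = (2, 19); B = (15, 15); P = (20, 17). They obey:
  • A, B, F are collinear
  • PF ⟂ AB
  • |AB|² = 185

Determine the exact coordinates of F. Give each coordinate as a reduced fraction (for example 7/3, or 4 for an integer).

1. F_x = 3516/185  [[A, B, F are collinear ⇒ 4x+13y-255=0] ∩ [PF ⟂ AB ⇒ 13x-4y-192=0]]
2. F_y = 2547/185  [[A, B, F are collinear ⇒ 4x+13y-255=0] ∩ [PF ⟂ AB ⇒ 13x-4y-192=0]]
   so F = (3516/185, 2547/185)

F = (3516/185, 2547/185)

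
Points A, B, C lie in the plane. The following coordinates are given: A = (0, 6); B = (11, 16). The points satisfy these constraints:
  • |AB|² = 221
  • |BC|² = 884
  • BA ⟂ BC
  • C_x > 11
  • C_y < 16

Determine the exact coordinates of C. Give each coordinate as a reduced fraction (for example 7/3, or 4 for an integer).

C = (31, -6)

1. C_x = 31  [[BA ⟂ BC ⇒ -11x-10y+281=0] ∩ [|C−(11, 16)|²=884]]
2. C_y = -6  [[BA ⟂ BC ⇒ -11x-10y+281=0] ∩ [|C−(11, 16)|²=884]]
   so C = (31, -6)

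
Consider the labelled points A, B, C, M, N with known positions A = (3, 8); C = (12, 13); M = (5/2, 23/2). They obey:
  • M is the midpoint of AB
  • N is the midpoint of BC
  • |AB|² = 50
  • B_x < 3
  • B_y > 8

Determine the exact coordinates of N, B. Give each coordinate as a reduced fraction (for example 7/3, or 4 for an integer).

1. B_x = 2  [B = 2·M−A = 2·(5/2, 23/2)−(3, 8)]
2. B_y = 15  [B = 2·M−A = 2·(5/2, 23/2)−(3, 8)]
   so B = (2, 15)
3. N_x = 7  [2·N = B+C = (2, 15)+(12, 13)]
4. N_y = 14  [2·N = B+C = (2, 15)+(12, 13)]
   so N = (7, 14)

N = (7, 14)
B = (2, 15)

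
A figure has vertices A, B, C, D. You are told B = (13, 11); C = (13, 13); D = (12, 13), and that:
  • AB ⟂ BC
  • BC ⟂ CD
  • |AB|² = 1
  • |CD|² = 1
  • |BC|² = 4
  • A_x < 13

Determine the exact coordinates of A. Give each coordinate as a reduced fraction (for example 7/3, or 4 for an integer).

A = (12, 11)

1. A_x = 12  [[AB ⟂ BC ⇒ -2y+22=0] ∩ [|A−(13, 11)|²=1]]
2. A_y = 11  [[AB ⟂ BC ⇒ -2y+22=0] ∩ [|A−(13, 11)|²=1]]
   so A = (12, 11)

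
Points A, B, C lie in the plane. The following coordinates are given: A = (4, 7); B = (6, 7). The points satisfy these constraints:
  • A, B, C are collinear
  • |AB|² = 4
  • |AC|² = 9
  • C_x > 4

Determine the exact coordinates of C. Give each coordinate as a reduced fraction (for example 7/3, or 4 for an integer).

C = (7, 7)

1. C_x = 7  [[A, B, C are collinear ⇒ 2y-14=0] ∩ [|C−(4, 7)|²=9]]
2. C_y = 7  [[A, B, C are collinear ⇒ 2y-14=0] ∩ [|C−(4, 7)|²=9]]
   so C = (7, 7)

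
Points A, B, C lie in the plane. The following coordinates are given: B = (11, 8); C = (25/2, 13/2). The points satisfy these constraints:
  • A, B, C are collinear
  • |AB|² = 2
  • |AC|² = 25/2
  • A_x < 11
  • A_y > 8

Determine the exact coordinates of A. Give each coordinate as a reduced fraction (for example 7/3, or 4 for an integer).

A = (10, 9)

1. A_x = 10  [[A, B, C are collinear ⇒ 3/2x+3/2y-57/2=0] ∩ [|A−(11, 8)|²=2]]
2. A_y = 9  [[A, B, C are collinear ⇒ 3/2x+3/2y-57/2=0] ∩ [|A−(11, 8)|²=2]]
   so A = (10, 9)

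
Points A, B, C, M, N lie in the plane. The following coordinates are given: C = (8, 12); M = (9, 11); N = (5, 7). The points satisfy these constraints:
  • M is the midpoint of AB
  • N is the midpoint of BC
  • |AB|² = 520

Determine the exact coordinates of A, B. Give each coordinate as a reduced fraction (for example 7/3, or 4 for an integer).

A = (16, 20)
B = (2, 2)

1. B_x = 2  [B = 2·N−C = 2·(5, 7)−(8, 12)]
2. B_y = 2  [B = 2·N−C = 2·(5, 7)−(8, 12)]
   so B = (2, 2)
3. A_x = 16  [A = 2·M−B = 2·(9, 11)−(2, 2)]
4. A_y = 20  [A = 2·M−B = 2·(9, 11)−(2, 2)]
   so A = (16, 20)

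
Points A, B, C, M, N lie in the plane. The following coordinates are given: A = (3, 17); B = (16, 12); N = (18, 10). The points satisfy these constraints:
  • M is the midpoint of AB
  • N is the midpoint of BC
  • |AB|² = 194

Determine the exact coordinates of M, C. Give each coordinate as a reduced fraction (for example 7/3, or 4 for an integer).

M = (19/2, 29/2)
C = (20, 8)

1. M_x = 19/2  [2·M = A+B = (3, 17)+(16, 12)]
2. M_y = 29/2  [2·M = A+B = (3, 17)+(16, 12)]
   so M = (19/2, 29/2)
3. C_x = 20  [C = 2·N−B = 2·(18, 10)−(16, 12)]
4. C_y = 8  [C = 2·N−B = 2·(18, 10)−(16, 12)]
   so C = (20, 8)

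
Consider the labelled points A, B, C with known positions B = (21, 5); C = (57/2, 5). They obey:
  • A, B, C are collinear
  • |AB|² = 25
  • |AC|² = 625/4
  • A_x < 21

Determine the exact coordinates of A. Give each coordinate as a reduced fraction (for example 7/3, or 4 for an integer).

A = (16, 5)

1. A_x = 16  [[A, B, C are collinear ⇒ 15/2y-75/2=0] ∩ [|A−(21, 5)|²=25]]
2. A_y = 5  [[A, B, C are collinear ⇒ 15/2y-75/2=0] ∩ [|A−(21, 5)|²=25]]
   so A = (16, 5)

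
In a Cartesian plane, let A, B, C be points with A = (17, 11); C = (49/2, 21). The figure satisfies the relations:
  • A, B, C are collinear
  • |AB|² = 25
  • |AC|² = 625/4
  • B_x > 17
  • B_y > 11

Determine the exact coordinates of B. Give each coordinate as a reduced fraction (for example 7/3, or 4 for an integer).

B = (20, 15)

1. B_x = 20  [[A, B, C are collinear ⇒ 10x-15/2y-175/2=0] ∩ [|B−(17, 11)|²=25]]
2. B_y = 15  [[A, B, C are collinear ⇒ 10x-15/2y-175/2=0] ∩ [|B−(17, 11)|²=25]]
   so B = (20, 15)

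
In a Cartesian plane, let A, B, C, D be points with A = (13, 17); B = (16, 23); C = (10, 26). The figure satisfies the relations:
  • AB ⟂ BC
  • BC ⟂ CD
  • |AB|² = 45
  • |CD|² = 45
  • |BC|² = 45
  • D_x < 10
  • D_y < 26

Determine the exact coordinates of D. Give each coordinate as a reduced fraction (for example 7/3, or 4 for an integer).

1. D_x = 7  [[BC ⟂ CD ⇒ -6x+3y-18=0] ∩ [|D−(10, 26)|²=45]]
2. D_y = 20  [[BC ⟂ CD ⇒ -6x+3y-18=0] ∩ [|D−(10, 26)|²=45]]
   so D = (7, 20)

D = (7, 20)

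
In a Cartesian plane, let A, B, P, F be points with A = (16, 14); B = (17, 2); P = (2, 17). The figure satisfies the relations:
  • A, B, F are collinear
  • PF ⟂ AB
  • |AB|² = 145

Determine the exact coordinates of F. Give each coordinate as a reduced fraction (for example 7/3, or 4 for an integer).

F = (454/29, 526/29)

1. F_x = 454/29  [[A, B, F are collinear ⇒ 12x+1y-206=0] ∩ [PF ⟂ AB ⇒ 1x-12y+202=0]]
2. F_y = 526/29  [[A, B, F are collinear ⇒ 12x+1y-206=0] ∩ [PF ⟂ AB ⇒ 1x-12y+202=0]]
   so F = (454/29, 526/29)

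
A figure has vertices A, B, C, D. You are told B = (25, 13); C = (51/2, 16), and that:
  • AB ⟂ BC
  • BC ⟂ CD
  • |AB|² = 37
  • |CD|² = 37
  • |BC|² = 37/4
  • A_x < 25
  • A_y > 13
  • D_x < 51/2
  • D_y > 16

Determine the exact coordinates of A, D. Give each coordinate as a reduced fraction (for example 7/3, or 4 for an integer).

A = (19, 14)
D = (39/2, 17)

1. A_x = 19  [[AB ⟂ BC ⇒ -1/2x-3y+103/2=0] ∩ [|A−(25, 13)|²=37]]
2. A_y = 14  [[AB ⟂ BC ⇒ -1/2x-3y+103/2=0] ∩ [|A−(25, 13)|²=37]]
   so A = (19, 14)
3. D_x = 39/2  [[BC ⟂ CD ⇒ 1/2x+3y-243/4=0] ∩ [|D−(51/2, 16)|²=37]]
4. D_y = 17  [[BC ⟂ CD ⇒ 1/2x+3y-243/4=0] ∩ [|D−(51/2, 16)|²=37]]
   so D = (39/2, 17)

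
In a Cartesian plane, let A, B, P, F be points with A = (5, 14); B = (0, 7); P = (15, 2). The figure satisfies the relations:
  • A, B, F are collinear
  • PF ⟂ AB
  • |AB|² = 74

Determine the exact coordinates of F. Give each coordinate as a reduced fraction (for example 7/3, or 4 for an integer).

1. F_x = 100/37  [[A, B, F are collinear ⇒ 7x-5y+35=0] ∩ [PF ⟂ AB ⇒ -5x-7y+89=0]]
2. F_y = 399/37  [[A, B, F are collinear ⇒ 7x-5y+35=0] ∩ [PF ⟂ AB ⇒ -5x-7y+89=0]]
   so F = (100/37, 399/37)

F = (100/37, 399/37)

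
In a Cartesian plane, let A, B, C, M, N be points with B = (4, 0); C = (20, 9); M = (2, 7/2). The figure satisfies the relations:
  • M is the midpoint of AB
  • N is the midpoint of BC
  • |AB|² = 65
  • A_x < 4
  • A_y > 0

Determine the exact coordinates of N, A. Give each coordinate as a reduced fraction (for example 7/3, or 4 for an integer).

N = (12, 9/2)
A = (0, 7)

1. A_x = 0  [A = 2·M−B = 2·(2, 7/2)−(4, 0)]
2. A_y = 7  [A = 2·M−B = 2·(2, 7/2)−(4, 0)]
   so A = (0, 7)
3. N_x = 12  [2·N = B+C = (4, 0)+(20, 9)]
4. N_y = 9/2  [2·N = B+C = (4, 0)+(20, 9)]
   so N = (12, 9/2)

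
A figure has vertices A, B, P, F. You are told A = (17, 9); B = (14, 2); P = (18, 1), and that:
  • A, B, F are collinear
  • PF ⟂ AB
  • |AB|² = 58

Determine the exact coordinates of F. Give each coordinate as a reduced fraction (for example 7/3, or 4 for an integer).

1. F_x = 827/58  [[A, B, F are collinear ⇒ 7x-3y-92=0] ∩ [PF ⟂ AB ⇒ -3x-7y+61=0]]
2. F_y = 151/58  [[A, B, F are collinear ⇒ 7x-3y-92=0] ∩ [PF ⟂ AB ⇒ -3x-7y+61=0]]
   so F = (827/58, 151/58)

F = (827/58, 151/58)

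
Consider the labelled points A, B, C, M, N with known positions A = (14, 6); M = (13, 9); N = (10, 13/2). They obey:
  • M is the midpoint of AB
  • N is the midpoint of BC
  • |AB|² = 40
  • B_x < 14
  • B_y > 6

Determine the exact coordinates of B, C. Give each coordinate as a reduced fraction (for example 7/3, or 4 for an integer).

1. B_x = 12  [B = 2·M−A = 2·(13, 9)−(14, 6)]
2. B_y = 12  [B = 2·M−A = 2·(13, 9)−(14, 6)]
   so B = (12, 12)
3. C_x = 8  [C = 2·N−B = 2·(10, 13/2)−(12, 12)]
4. C_y = 1  [C = 2·N−B = 2·(10, 13/2)−(12, 12)]
   so C = (8, 1)

B = (12, 12)
C = (8, 1)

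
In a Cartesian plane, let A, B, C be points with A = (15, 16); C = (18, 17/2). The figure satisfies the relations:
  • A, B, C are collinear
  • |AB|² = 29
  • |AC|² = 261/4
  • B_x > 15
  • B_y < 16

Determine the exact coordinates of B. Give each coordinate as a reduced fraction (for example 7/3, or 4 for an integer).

B = (17, 11)

1. B_x = 17  [[A, B, C are collinear ⇒ -15/2x-3y+321/2=0] ∩ [|B−(15, 16)|²=29]]
2. B_y = 11  [[A, B, C are collinear ⇒ -15/2x-3y+321/2=0] ∩ [|B−(15, 16)|²=29]]
   so B = (17, 11)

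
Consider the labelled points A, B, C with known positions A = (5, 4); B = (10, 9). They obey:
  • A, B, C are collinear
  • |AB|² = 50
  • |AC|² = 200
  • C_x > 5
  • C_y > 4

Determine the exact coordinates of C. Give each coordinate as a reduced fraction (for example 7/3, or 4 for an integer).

C = (15, 14)

1. C_x = 15  [[A, B, C are collinear ⇒ -5x+5y+5=0] ∩ [|C−(5, 4)|²=200]]
2. C_y = 14  [[A, B, C are collinear ⇒ -5x+5y+5=0] ∩ [|C−(5, 4)|²=200]]
   so C = (15, 14)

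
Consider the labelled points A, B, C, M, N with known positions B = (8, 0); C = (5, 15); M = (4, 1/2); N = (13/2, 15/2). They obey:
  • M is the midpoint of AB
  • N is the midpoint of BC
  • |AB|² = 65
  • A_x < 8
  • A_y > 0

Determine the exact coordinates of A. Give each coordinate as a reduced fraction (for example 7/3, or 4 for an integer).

1. A_x = 0  [A = 2·M−B = 2·(4, 1/2)−(8, 0)]
2. A_y = 1  [A = 2·M−B = 2·(4, 1/2)−(8, 0)]
   so A = (0, 1)

A = (0, 1)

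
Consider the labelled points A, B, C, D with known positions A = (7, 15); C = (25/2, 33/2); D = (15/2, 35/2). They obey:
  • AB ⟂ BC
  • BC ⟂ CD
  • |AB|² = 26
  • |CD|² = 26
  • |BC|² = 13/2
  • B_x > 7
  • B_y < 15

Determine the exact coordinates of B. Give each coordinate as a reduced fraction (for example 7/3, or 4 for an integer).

B = (12, 14)

1. B_x = 12  [[BC ⟂ CD ⇒ 5x-1y-46=0] ∩ [|B−(7, 15)|²=26]]
2. B_y = 14  [[BC ⟂ CD ⇒ 5x-1y-46=0] ∩ [|B−(7, 15)|²=26]]
   so B = (12, 14)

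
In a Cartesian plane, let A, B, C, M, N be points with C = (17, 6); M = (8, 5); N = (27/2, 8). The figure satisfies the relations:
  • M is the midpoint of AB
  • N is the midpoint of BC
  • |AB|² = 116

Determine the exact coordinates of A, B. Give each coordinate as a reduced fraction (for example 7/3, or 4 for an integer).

A = (6, 0)
B = (10, 10)

1. B_x = 10  [B = 2·N−C = 2·(27/2, 8)−(17, 6)]
2. B_y = 10  [B = 2·N−C = 2·(27/2, 8)−(17, 6)]
   so B = (10, 10)
3. A_x = 6  [A = 2·M−B = 2·(8, 5)−(10, 10)]
4. A_y = 0  [A = 2·M−B = 2·(8, 5)−(10, 10)]
   so A = (6, 0)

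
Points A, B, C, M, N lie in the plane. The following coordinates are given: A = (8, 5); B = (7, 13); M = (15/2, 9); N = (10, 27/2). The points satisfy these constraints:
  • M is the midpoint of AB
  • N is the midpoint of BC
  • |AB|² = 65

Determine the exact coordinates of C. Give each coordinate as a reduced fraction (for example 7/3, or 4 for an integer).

1. C_x = 13  [C = 2·N−B = 2·(10, 27/2)−(7, 13)]
2. C_y = 14  [C = 2·N−B = 2·(10, 27/2)−(7, 13)]
   so C = (13, 14)

C = (13, 14)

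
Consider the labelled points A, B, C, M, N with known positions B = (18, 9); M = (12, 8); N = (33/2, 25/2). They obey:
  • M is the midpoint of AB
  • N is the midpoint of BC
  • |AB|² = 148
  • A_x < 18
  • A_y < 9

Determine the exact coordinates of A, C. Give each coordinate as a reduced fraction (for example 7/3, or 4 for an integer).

A = (6, 7)
C = (15, 16)

1. A_x = 6  [A = 2·M−B = 2·(12, 8)−(18, 9)]
2. A_y = 7  [A = 2·M−B = 2·(12, 8)−(18, 9)]
   so A = (6, 7)
3. C_x = 15  [C = 2·N−B = 2·(33/2, 25/2)−(18, 9)]
4. C_y = 16  [C = 2·N−B = 2·(33/2, 25/2)−(18, 9)]
   so C = (15, 16)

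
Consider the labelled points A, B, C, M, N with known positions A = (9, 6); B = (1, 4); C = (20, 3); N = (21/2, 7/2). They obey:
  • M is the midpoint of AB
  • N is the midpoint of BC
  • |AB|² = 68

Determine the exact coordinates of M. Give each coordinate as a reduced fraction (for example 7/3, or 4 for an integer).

1. M_x = 5  [2·M = A+B = (9, 6)+(1, 4)]
2. M_y = 5  [2·M = A+B = (9, 6)+(1, 4)]
   so M = (5, 5)

M = (5, 5)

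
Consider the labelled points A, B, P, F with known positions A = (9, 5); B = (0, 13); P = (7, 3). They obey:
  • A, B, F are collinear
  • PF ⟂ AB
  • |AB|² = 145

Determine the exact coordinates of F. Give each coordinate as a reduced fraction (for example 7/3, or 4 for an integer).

1. F_x = 1287/145  [[A, B, F are collinear ⇒ -8x-9y+117=0] ∩ [PF ⟂ AB ⇒ -9x+8y+39=0]]
2. F_y = 741/145  [[A, B, F are collinear ⇒ -8x-9y+117=0] ∩ [PF ⟂ AB ⇒ -9x+8y+39=0]]
   so F = (1287/145, 741/145)

F = (1287/145, 741/145)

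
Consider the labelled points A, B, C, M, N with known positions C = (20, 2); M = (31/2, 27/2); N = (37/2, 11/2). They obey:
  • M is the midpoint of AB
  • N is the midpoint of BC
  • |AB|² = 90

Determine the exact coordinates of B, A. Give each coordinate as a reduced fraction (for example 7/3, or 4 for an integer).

B = (17, 9)
A = (14, 18)

1. B_x = 17  [B = 2·N−C = 2·(37/2, 11/2)−(20, 2)]
2. B_y = 9  [B = 2·N−C = 2·(37/2, 11/2)−(20, 2)]
   so B = (17, 9)
3. A_x = 14  [A = 2·M−B = 2·(31/2, 27/2)−(17, 9)]
4. A_y = 18  [A = 2·M−B = 2·(31/2, 27/2)−(17, 9)]
   so A = (14, 18)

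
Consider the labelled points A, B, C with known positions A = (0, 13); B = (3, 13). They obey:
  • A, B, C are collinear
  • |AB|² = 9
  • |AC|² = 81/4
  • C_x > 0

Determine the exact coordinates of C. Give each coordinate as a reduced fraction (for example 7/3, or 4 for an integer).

C = (9/2, 13)

1. C_x = 9/2  [[A, B, C are collinear ⇒ 3y-39=0] ∩ [|C−(0, 13)|²=81/4]]
2. C_y = 13  [[A, B, C are collinear ⇒ 3y-39=0] ∩ [|C−(0, 13)|²=81/4]]
   so C = (9/2, 13)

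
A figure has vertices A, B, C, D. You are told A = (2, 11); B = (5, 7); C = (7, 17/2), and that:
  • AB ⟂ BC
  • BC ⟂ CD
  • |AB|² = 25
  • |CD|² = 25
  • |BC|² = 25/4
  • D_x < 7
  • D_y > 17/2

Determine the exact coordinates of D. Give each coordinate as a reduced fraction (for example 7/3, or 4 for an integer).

1. D_x = 4  [[BC ⟂ CD ⇒ 2x+3/2y-107/4=0] ∩ [|D−(7, 17/2)|²=25]]
2. D_y = 25/2  [[BC ⟂ CD ⇒ 2x+3/2y-107/4=0] ∩ [|D−(7, 17/2)|²=25]]
   so D = (4, 25/2)

D = (4, 25/2)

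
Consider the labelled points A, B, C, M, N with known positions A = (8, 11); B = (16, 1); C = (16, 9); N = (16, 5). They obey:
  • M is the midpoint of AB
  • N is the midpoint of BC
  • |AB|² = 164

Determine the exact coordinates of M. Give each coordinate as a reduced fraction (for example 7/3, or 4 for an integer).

M = (12, 6)

1. M_x = 12  [2·M = A+B = (8, 11)+(16, 1)]
2. M_y = 6  [2·M = A+B = (8, 11)+(16, 1)]
   so M = (12, 6)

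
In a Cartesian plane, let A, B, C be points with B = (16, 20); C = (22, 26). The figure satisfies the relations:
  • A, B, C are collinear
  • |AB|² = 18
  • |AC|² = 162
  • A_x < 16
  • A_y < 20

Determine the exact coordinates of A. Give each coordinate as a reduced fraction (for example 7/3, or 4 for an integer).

1. A_x = 13  [[A, B, C are collinear ⇒ -6x+6y-24=0] ∩ [|A−(16, 20)|²=18]]
2. A_y = 17  [[A, B, C are collinear ⇒ -6x+6y-24=0] ∩ [|A−(16, 20)|²=18]]
   so A = (13, 17)

A = (13, 17)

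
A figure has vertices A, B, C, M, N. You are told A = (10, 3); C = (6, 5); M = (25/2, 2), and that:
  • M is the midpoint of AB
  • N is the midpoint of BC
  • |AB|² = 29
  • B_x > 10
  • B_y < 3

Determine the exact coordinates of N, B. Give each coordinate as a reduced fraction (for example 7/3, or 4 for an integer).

N = (21/2, 3)
B = (15, 1)

1. B_x = 15  [B = 2·M−A = 2·(25/2, 2)−(10, 3)]
2. B_y = 1  [B = 2·M−A = 2·(25/2, 2)−(10, 3)]
   so B = (15, 1)
3. N_x = 21/2  [2·N = B+C = (15, 1)+(6, 5)]
4. N_y = 3  [2·N = B+C = (15, 1)+(6, 5)]
   so N = (21/2, 3)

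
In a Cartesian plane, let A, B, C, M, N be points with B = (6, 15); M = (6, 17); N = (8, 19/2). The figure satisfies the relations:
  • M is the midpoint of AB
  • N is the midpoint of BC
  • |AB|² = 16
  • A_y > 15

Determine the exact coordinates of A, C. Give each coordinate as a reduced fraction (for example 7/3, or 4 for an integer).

A = (6, 19)
C = (10, 4)

1. A_x = 6  [A = 2·M−B = 2·(6, 17)−(6, 15)]
2. A_y = 19  [A = 2·M−B = 2·(6, 17)−(6, 15)]
   so A = (6, 19)
3. C_x = 10  [C = 2·N−B = 2·(8, 19/2)−(6, 15)]
4. C_y = 4  [C = 2·N−B = 2·(8, 19/2)−(6, 15)]
   so C = (10, 4)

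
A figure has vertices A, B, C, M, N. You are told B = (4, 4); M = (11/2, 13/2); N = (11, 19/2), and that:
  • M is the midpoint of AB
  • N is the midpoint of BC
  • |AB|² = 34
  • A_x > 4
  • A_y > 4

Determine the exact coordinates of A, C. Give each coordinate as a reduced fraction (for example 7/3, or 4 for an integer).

1. A_x = 7  [A = 2·M−B = 2·(11/2, 13/2)−(4, 4)]
2. A_y = 9  [A = 2·M−B = 2·(11/2, 13/2)−(4, 4)]
   so A = (7, 9)
3. C_x = 18  [C = 2·N−B = 2·(11, 19/2)−(4, 4)]
4. C_y = 15  [C = 2·N−B = 2·(11, 19/2)−(4, 4)]
   so C = (18, 15)

A = (7, 9)
C = (18, 15)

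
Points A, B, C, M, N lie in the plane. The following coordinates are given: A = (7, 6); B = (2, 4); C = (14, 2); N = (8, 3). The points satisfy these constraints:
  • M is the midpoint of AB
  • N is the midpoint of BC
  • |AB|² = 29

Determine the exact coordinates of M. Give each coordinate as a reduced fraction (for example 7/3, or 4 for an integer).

M = (9/2, 5)

1. M_x = 9/2  [2·M = A+B = (7, 6)+(2, 4)]
2. M_y = 5  [2·M = A+B = (7, 6)+(2, 4)]
   so M = (9/2, 5)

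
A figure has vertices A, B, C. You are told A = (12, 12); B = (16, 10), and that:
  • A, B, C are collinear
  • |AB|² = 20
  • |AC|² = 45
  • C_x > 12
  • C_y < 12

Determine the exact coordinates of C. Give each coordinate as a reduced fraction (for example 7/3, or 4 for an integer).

1. C_x = 18  [[A, B, C are collinear ⇒ 2x+4y-72=0] ∩ [|C−(12, 12)|²=45]]
2. C_y = 9  [[A, B, C are collinear ⇒ 2x+4y-72=0] ∩ [|C−(12, 12)|²=45]]
   so C = (18, 9)

C = (18, 9)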